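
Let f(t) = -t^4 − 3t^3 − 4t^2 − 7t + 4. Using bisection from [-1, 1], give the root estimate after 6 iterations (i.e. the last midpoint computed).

f(0) = 4 > 0, so the root lies in [0, 1]
f(0.5) = -0.9375 < 0, so the root lies in [0, 0.5]
f(0.25) = 1.949219 > 0, so the root lies in [0.25, 0.5]
f(0.375) = 0.6345 > 0, so the root lies in [0.375, 0.5]
f(0.4375) = -0.116 < 0, so the root lies in [0.375, 0.4375]
f(0.40625) = 0.2677 > 0, so the root lies in [0.40625, 0.4375]

0.40625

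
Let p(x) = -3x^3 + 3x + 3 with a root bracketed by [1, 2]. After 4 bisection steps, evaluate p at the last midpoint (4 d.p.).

m = 1.5, p(m) = -2.625 (−); new bracket [1, 1.5]
m = 1.25, p(m) = 0.890625 (+); new bracket [1.25, 1.5]
m = 1.375, p(m) = -0.673828 (−); new bracket [1.25, 1.375]
m = 1.3125, p(m) = 0.1545 (+); new bracket [1.3125, 1.375]

0.1545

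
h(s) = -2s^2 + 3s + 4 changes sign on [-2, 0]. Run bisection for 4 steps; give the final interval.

midpoint -1: h = -1 < 0 → [-1, 0]
midpoint -0.5: h = 2 > 0 → [-1, -0.5]
midpoint -0.75: h = 0.625 > 0 → [-1, -0.75]
midpoint -0.875: h = -0.1562 < 0 → [-0.875, -0.75]

[-0.875, -0.75]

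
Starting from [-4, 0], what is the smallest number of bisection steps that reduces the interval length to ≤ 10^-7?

Width after n steps is 4/2^n. Need 2^n ≥ 4/10^-7 = 40000000.
2^25 = 33554432 < 40000000 ≤ 2^26 = 67108864, so n = 26.

26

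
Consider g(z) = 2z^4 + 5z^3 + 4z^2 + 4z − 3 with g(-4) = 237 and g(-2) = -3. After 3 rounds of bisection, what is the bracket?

g(-3) = 48 > 0, so the root lies in [-3, -2]
g(-2.5) = 12 > 0, so the root lies in [-2.5, -2]
g(-2.25) = 2.554688 > 0, so the root lies in [-2.25, -2]

[-2.25, -2]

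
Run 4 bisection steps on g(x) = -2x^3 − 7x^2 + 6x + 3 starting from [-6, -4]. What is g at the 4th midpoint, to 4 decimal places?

-0.4805

m = -5, g(m) = 48 (+); new bracket [-5, -4]
m = -4.5, g(m) = 16.5 (+); new bracket [-4.5, -4]
m = -4.25, g(m) = 4.59375 (+); new bracket [-4.25, -4]
m = -4.125, g(m) = -0.4805 (−); new bracket [-4.25, -4.125]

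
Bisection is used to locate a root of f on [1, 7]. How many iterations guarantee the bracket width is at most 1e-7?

Width after n steps is 6/2^n. Need 2^n ≥ 6/1e-7 = 60000000.
2^25 = 33554432 < 60000000 ≤ 2^26 = 67108864, so n = 26.

26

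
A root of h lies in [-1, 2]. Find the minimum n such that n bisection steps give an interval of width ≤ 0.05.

Width after n steps is 3/2^n. Need 2^n ≥ 3/0.05 = 60.
2^5 = 32 < 60 ≤ 2^6 = 64, so n = 6.

6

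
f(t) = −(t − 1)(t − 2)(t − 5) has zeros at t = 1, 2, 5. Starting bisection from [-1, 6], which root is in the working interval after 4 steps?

m = 2.5, f(m) = 1.875 (+); new bracket [2.5, 6]
m = 4.25, f(m) = 5.484375 (+); new bracket [4.25, 6]
m = 5.125, f(m) = -1.611328 (−); new bracket [4.25, 5.125]
m = 4.6875, f(m) = 3.0969 (+); new bracket [4.6875, 5.125]

5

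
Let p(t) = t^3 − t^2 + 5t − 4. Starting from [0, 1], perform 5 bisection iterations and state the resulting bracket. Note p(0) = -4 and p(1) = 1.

[0.8125, 0.84375]

t = 0.5 gives p = -1.625, negative; keep [0.5, 1]
t = 0.75 gives p = -0.390625, negative; keep [0.75, 1]
t = 0.875 gives p = 0.279297, positive; keep [0.75, 0.875]
t = 0.8125 gives p = -0.0613, negative; keep [0.8125, 0.875]
t = 0.84375 gives p = 0.1075, positive; keep [0.8125, 0.84375]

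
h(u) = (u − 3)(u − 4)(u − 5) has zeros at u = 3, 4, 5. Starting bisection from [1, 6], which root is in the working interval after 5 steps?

3

h(3.5) = 0.375 > 0, so the root lies in [1, 3.5]
h(2.25) = -3.609375 < 0, so the root lies in [2.25, 3.5]
h(2.875) = -0.298828 < 0, so the root lies in [2.875, 3.5]
h(3.1875) = 0.2761 > 0, so the root lies in [2.875, 3.1875]
h(3.03125) = 0.0596 > 0, so the root lies in [2.875, 3.03125]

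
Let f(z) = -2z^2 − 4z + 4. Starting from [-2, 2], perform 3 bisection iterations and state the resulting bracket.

z = 0 gives f = 4, positive; keep [0, 2]
z = 1 gives f = -2, negative; keep [0, 1]
z = 0.5 gives f = 1.5, positive; keep [0.5, 1]

[0.5, 1]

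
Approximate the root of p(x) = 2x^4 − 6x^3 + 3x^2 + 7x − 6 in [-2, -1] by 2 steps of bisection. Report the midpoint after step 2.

-1.25

midpoint -1.5: p = 20.625 > 0 → [-1.5, -1]
midpoint -1.25: p = 6.539062 > 0 → [-1.25, -1]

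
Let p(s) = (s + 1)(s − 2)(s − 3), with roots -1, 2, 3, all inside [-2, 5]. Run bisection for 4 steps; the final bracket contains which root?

midpoint 1.5: p = 1.875 > 0 → [-2, 1.5]
midpoint -0.25: p = 5.484375 > 0 → [-2, -0.25]
midpoint -1.125: p = -1.611328 < 0 → [-1.125, -0.25]
midpoint -0.6875: p = 3.0969 > 0 → [-1.125, -0.6875]

-1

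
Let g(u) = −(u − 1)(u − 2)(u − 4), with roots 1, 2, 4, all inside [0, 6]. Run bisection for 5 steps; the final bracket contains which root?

midpoint 3: g = 2 > 0 → [3, 6]
midpoint 4.5: g = -4.375 < 0 → [3, 4.5]
midpoint 3.75: g = 1.203125 > 0 → [3.75, 4.5]
midpoint 4.125: g = -0.8301 < 0 → [3.75, 4.125]
midpoint 3.9375: g = 0.3557 > 0 → [3.9375, 4.125]

4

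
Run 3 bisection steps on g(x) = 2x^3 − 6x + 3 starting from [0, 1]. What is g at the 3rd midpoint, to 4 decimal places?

-0.2617

g(0.5) = 0.25 > 0, so the root lies in [0.5, 1]
g(0.75) = -0.65625 < 0, so the root lies in [0.5, 0.75]
g(0.625) = -0.261719 < 0, so the root lies in [0.5, 0.625]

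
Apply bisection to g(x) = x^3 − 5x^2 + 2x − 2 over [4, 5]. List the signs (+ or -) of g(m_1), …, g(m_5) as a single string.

-+-+-

g(4.5) = -3.125 < 0, so the root lies in [4.5, 5]
g(4.75) = 1.859375 > 0, so the root lies in [4.5, 4.75]
g(4.625) = -0.771484 < 0, so the root lies in [4.625, 4.75]
g(4.6875) = 0.5085 > 0, so the root lies in [4.625, 4.6875]
g(4.65625) = -0.1402 < 0, so the root lies in [4.65625, 4.6875]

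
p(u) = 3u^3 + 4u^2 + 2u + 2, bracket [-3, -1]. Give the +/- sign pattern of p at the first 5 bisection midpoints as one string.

u = -2 gives p = -10, negative; keep [-2, -1]
u = -1.5 gives p = -2.125, negative; keep [-1.5, -1]
u = -1.25 gives p = -0.109375, negative; keep [-1.25, -1]
u = -1.125 gives p = 0.541, positive; keep [-1.25, -1.125]
u = -1.1875 gives p = 0.2419, positive; keep [-1.25, -1.1875]

---++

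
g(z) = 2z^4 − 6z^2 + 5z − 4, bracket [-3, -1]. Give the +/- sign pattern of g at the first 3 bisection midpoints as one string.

-++

m = -2, g(m) = -6 (−); new bracket [-3, -2]
m = -2.5, g(m) = 24.125 (+); new bracket [-2.5, -2]
m = -2.25, g(m) = 5.632812 (+); new bracket [-2.25, -2]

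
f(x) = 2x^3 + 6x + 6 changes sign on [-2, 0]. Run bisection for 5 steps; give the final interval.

midpoint -1: f = -2 < 0 → [-1, 0]
midpoint -0.5: f = 2.75 > 0 → [-1, -0.5]
midpoint -0.75: f = 0.65625 > 0 → [-1, -0.75]
midpoint -0.875: f = -0.5898 < 0 → [-0.875, -0.75]
midpoint -0.8125: f = 0.0522 > 0 → [-0.875, -0.8125]

[-0.875, -0.8125]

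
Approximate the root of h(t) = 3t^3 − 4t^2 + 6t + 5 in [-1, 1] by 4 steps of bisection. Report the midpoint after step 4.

-0.625

h(0) = 5 > 0, so the root lies in [-1, 0]
h(-0.5) = 0.625 > 0, so the root lies in [-1, -0.5]
h(-0.75) = -3.015625 < 0, so the root lies in [-0.75, -0.5]
h(-0.625) = -1.0449 < 0, so the root lies in [-0.625, -0.5]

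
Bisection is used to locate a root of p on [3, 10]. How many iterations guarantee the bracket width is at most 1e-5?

Width after n steps is 7/2^n. Need 2^n ≥ 7/1e-5 = 700000.
2^19 = 524288 < 700000 ≤ 2^20 = 1048576, so n = 20.

20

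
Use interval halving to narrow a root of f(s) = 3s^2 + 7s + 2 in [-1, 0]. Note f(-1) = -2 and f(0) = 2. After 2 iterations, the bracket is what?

[-0.5, -0.25]

midpoint -0.5: f = -0.75 < 0 → [-0.5, 0]
midpoint -0.25: f = 0.4375 > 0 → [-0.5, -0.25]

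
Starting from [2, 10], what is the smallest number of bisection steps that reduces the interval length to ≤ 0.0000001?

27

Width after n steps is 8/2^n. Need 2^n ≥ 8/0.0000001 = 80000000.
2^26 = 67108864 < 80000000 ≤ 2^27 = 134217728, so n = 27.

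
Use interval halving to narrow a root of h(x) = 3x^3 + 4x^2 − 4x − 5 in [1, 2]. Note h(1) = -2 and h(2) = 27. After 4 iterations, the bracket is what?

[1.125, 1.1875]

h(1.5) = 8.125 > 0, so the root lies in [1, 1.5]
h(1.25) = 2.109375 > 0, so the root lies in [1, 1.25]
h(1.125) = -0.166016 < 0, so the root lies in [1.125, 1.25]
h(1.1875) = 0.9143 > 0, so the root lies in [1.125, 1.1875]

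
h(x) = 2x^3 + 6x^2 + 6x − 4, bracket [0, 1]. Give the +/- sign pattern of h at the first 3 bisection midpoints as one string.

midpoint 0.5: h = 0.75 > 0 → [0, 0.5]
midpoint 0.25: h = -2.09375 < 0 → [0.25, 0.5]
midpoint 0.375: h = -0.800781 < 0 → [0.375, 0.5]

+--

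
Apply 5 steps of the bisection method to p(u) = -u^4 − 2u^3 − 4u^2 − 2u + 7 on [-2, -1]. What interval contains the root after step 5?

[-1.75, -1.71875]

m = -1.5, p(m) = 2.6875 (+); new bracket [-2, -1.5]
m = -1.75, p(m) = -0.410156 (−); new bracket [-1.75, -1.5]
m = -1.625, p(m) = 1.296631 (+); new bracket [-1.75, -1.625]
m = -1.6875, p(m) = 0.4861 (+); new bracket [-1.75, -1.6875]
m = -1.71875, p(m) = 0.0491 (+); new bracket [-1.75, -1.71875]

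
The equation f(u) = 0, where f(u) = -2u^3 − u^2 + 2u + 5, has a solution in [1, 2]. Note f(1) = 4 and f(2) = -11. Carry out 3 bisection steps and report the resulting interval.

[1.375, 1.5]

u = 1.5 gives f = -1, negative; keep [1, 1.5]
u = 1.25 gives f = 2.03125, positive; keep [1.25, 1.5]
u = 1.375 gives f = 0.660156, positive; keep [1.375, 1.5]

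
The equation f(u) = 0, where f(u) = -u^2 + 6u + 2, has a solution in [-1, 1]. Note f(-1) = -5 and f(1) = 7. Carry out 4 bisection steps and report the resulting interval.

[-0.375, -0.25]

midpoint 0: f = 2 > 0 → [-1, 0]
midpoint -0.5: f = -1.25 < 0 → [-0.5, 0]
midpoint -0.25: f = 0.4375 > 0 → [-0.5, -0.25]
midpoint -0.375: f = -0.3906 < 0 → [-0.375, -0.25]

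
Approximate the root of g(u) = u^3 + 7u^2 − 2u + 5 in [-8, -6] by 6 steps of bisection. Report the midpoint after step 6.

g(-7) = 19 > 0, so the root lies in [-8, -7]
g(-7.5) = -8.125 < 0, so the root lies in [-7.5, -7]
g(-7.25) = 6.359375 > 0, so the root lies in [-7.5, -7.25]
g(-7.375) = -0.6465 < 0, so the root lies in [-7.375, -7.25]
g(-7.3125) = 2.9148 > 0, so the root lies in [-7.375, -7.3125]
g(-7.34375) = 1.1488 > 0, so the root lies in [-7.375, -7.34375]

-7.34375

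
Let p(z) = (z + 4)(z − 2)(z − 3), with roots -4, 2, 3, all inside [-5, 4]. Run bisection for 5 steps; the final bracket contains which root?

-4

midpoint -0.5: p = 30.625 > 0 → [-5, -0.5]
midpoint -2.75: p = 34.140625 > 0 → [-5, -2.75]
midpoint -3.875: p = 5.048828 > 0 → [-5, -3.875]
midpoint -4.4375: p = -20.947 < 0 → [-4.4375, -3.875]
midpoint -4.15625: p = -6.8837 < 0 → [-4.15625, -3.875]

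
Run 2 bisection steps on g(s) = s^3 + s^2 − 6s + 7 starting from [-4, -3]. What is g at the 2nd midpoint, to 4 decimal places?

s = -3.5 gives g = -2.625, negative; keep [-3.5, -3]
s = -3.25 gives g = 2.734375, positive; keep [-3.5, -3.25]

2.7344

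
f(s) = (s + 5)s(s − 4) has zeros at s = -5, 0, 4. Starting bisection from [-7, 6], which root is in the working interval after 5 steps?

-5

m = -0.5, f(m) = 10.125 (+); new bracket [-7, -0.5]
m = -3.75, f(m) = 36.328125 (+); new bracket [-7, -3.75]
m = -5.375, f(m) = -18.896484 (−); new bracket [-5.375, -3.75]
m = -4.5625, f(m) = 17.0916 (+); new bracket [-5.375, -4.5625]
m = -4.96875, f(m) = 1.3926 (+); new bracket [-5.375, -4.96875]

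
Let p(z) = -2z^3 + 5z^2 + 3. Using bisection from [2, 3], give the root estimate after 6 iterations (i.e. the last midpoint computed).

z = 2.5 gives p = 3, positive; keep [2.5, 3]
z = 2.75 gives p = -0.78125, negative; keep [2.5, 2.75]
z = 2.625 gives p = 1.277344, positive; keep [2.625, 2.75]
z = 2.6875 gives p = 0.2915, positive; keep [2.6875, 2.75]
z = 2.71875 gives p = -0.2338, negative; keep [2.6875, 2.71875]
z = 2.703125 gives p = 0.0316, positive; keep [2.703125, 2.71875]

2.703125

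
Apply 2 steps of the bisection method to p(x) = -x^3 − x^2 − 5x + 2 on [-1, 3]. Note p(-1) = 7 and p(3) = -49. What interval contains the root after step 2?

[0, 1]

m = 1, p(m) = -5 (−); new bracket [-1, 1]
m = 0, p(m) = 2 (+); new bracket [0, 1]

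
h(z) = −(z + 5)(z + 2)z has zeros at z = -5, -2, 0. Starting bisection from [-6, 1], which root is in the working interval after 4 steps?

midpoint -2.5: h = -3.125 < 0 → [-6, -2.5]
midpoint -4.25: h = -7.171875 < 0 → [-6, -4.25]
midpoint -5.125: h = 2.001953 > 0 → [-5.125, -4.25]
midpoint -4.6875: h = -3.9368 < 0 → [-5.125, -4.6875]

-5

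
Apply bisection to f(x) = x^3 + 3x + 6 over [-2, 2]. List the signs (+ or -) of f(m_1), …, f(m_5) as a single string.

midpoint 0: f = 6 > 0 → [-2, 0]
midpoint -1: f = 2 > 0 → [-2, -1]
midpoint -1.5: f = -1.875 < 0 → [-1.5, -1]
midpoint -1.25: f = 0.2969 > 0 → [-1.5, -1.25]
midpoint -1.375: f = -0.7246 < 0 → [-1.375, -1.25]

++-+-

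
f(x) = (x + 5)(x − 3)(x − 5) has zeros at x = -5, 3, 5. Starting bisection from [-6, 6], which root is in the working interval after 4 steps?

-5

x = 0 gives f = 75, positive; keep [-6, 0]
x = -3 gives f = 96, positive; keep [-6, -3]
x = -4.5 gives f = 35.625, positive; keep [-6, -4.5]
x = -5.25 gives f = -21.1406, negative; keep [-5.25, -4.5]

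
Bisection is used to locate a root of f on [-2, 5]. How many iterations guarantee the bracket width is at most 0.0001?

17

Width after n steps is 7/2^n. Need 2^n ≥ 7/0.0001 = 70000.
2^16 = 65536 < 70000 ≤ 2^17 = 131072, so n = 17.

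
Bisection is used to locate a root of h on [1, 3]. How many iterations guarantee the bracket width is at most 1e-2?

Width after n steps is 2/2^n. Need 2^n ≥ 2/1e-2 = 200.
2^7 = 128 < 200 ≤ 2^8 = 256, so n = 8.

8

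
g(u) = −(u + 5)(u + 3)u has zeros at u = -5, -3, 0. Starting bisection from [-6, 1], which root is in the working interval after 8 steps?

0

midpoint -2.5: g = 3.125 > 0 → [-2.5, 1]
midpoint -0.75: g = 7.171875 > 0 → [-0.75, 1]
midpoint 0.125: g = -2.001953 < 0 → [-0.75, 0.125]
midpoint -0.3125: g = 3.9368 > 0 → [-0.3125, 0.125]
midpoint -0.09375: g = 1.3368 > 0 → [-0.09375, 0.125]
midpoint 0.015625: g = -0.2363 < 0 → [-0.09375, 0.015625]
midpoint -0.0390625: g = 0.5738 > 0 → [-0.0390625, 0.015625]
midpoint -0.01171875: g = 0.1747 > 0 → [-0.01171875, 0.015625]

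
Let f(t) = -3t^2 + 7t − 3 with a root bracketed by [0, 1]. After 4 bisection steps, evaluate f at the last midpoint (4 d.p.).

t = 0.5 gives f = -0.25, negative; keep [0.5, 1]
t = 0.75 gives f = 0.5625, positive; keep [0.5, 0.75]
t = 0.625 gives f = 0.203125, positive; keep [0.5, 0.625]
t = 0.5625 gives f = -0.0117, negative; keep [0.5625, 0.625]

-0.0117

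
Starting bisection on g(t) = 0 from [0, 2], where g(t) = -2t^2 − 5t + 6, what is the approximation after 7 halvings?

0.890625

g(1) = -1 < 0, so the root lies in [0, 1]
g(0.5) = 3 > 0, so the root lies in [0.5, 1]
g(0.75) = 1.125 > 0, so the root lies in [0.75, 1]
g(0.875) = 0.0938 > 0, so the root lies in [0.875, 1]
g(0.9375) = -0.4453 < 0, so the root lies in [0.875, 0.9375]
g(0.90625) = -0.1738 < 0, so the root lies in [0.875, 0.90625]
g(0.890625) = -0.0396 < 0, so the root lies in [0.875, 0.890625]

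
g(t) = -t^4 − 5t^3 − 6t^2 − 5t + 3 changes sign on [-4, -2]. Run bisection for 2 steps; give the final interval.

m = -3, g(m) = 18 (+); new bracket [-4, -3]
m = -3.5, g(m) = 11.3125 (+); new bracket [-4, -3.5]

[-4, -3.5]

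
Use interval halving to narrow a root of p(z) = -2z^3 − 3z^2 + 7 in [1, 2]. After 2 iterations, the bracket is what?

midpoint 1.5: p = -6.5 < 0 → [1, 1.5]
midpoint 1.25: p = -1.59375 < 0 → [1, 1.25]

[1, 1.25]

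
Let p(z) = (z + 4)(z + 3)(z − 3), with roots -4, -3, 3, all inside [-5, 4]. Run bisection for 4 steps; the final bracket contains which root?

3

p(-0.5) = -30.625 < 0, so the root lies in [-0.5, 4]
p(1.75) = -34.140625 < 0, so the root lies in [1.75, 4]
p(2.875) = -5.048828 < 0, so the root lies in [2.875, 4]
p(3.4375) = 20.947 > 0, so the root lies in [2.875, 3.4375]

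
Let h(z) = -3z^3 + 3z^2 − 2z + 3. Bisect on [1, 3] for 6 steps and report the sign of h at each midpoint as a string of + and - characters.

---+-+

h(2) = -13 < 0, so the root lies in [1, 2]
h(1.5) = -3.375 < 0, so the root lies in [1, 1.5]
h(1.25) = -0.671875 < 0, so the root lies in [1, 1.25]
h(1.125) = 0.2754 > 0, so the root lies in [1.125, 1.25]
h(1.1875) = -0.1682 < 0, so the root lies in [1.125, 1.1875]
h(1.15625) = 0.0608 > 0, so the root lies in [1.15625, 1.1875]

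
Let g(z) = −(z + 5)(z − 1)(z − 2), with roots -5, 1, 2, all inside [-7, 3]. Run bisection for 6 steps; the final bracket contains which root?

-5

m = -2, g(m) = -36 (−); new bracket [-7, -2]
m = -4.5, g(m) = -17.875 (−); new bracket [-7, -4.5]
m = -5.75, g(m) = 39.234375 (+); new bracket [-5.75, -4.5]
m = -5.125, g(m) = 5.4551 (+); new bracket [-5.125, -4.5]
m = -4.8125, g(m) = -7.4246 (−); new bracket [-5.125, -4.8125]
m = -4.96875, g(m) = -1.2998 (−); new bracket [-5.125, -4.96875]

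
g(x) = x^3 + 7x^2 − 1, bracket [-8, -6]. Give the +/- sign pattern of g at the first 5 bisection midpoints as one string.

g(-7) = -1 < 0, so the root lies in [-7, -6]
g(-6.5) = 20.125 > 0, so the root lies in [-7, -6.5]
g(-6.75) = 10.390625 > 0, so the root lies in [-7, -6.75]
g(-6.875) = 4.9082 > 0, so the root lies in [-7, -6.875]
g(-6.9375) = 2.0081 > 0, so the root lies in [-7, -6.9375]

-++++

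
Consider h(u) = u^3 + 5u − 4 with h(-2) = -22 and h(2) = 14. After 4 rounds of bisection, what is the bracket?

h(0) = -4 < 0, so the root lies in [0, 2]
h(1) = 2 > 0, so the root lies in [0, 1]
h(0.5) = -1.375 < 0, so the root lies in [0.5, 1]
h(0.75) = 0.1719 > 0, so the root lies in [0.5, 0.75]

[0.5, 0.75]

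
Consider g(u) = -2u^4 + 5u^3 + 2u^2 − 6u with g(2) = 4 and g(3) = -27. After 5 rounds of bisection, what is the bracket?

[2.375, 2.40625]

m = 2.5, g(m) = -2.5 (−); new bracket [2, 2.5]
m = 2.25, g(m) = 2.320312 (+); new bracket [2.25, 2.5]
m = 2.375, g(m) = 0.380371 (+); new bracket [2.375, 2.5]
m = 2.4375, g(m) = -0.9319 (−); new bracket [2.375, 2.4375]
m = 2.40625, g(m) = -0.2451 (−); new bracket [2.375, 2.40625]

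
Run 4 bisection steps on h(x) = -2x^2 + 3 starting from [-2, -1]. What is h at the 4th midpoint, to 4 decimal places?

x = -1.5 gives h = -1.5, negative; keep [-1.5, -1]
x = -1.25 gives h = -0.125, negative; keep [-1.25, -1]
x = -1.125 gives h = 0.46875, positive; keep [-1.25, -1.125]
x = -1.1875 gives h = 0.1797, positive; keep [-1.25, -1.1875]

0.1797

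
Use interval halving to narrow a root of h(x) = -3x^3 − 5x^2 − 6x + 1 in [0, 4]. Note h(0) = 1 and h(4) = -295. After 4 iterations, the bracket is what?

[0, 0.25]

h(2) = -55 < 0, so the root lies in [0, 2]
h(1) = -13 < 0, so the root lies in [0, 1]
h(0.5) = -3.625 < 0, so the root lies in [0, 0.5]
h(0.25) = -0.8594 < 0, so the root lies in [0, 0.25]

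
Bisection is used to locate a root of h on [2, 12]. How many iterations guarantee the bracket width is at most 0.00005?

Width after n steps is 10/2^n. Need 2^n ≥ 10/0.00005 = 200000.
2^17 = 131072 < 200000 ≤ 2^18 = 262144, so n = 18.

18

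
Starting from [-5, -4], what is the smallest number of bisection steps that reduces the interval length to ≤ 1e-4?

Width after n steps is 1/2^n. Need 2^n ≥ 1/1e-4 = 10000.
2^13 = 8192 < 10000 ≤ 2^14 = 16384, so n = 14.

14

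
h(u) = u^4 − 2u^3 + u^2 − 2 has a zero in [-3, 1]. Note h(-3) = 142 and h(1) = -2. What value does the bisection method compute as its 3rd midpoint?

-0.5

u = -1 gives h = 2, positive; keep [-1, 1]
u = 0 gives h = -2, negative; keep [-1, 0]
u = -0.5 gives h = -1.4375, negative; keep [-1, -0.5]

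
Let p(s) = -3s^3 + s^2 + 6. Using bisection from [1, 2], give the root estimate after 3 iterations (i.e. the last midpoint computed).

1.375

s = 1.5 gives p = -1.875, negative; keep [1, 1.5]
s = 1.25 gives p = 1.703125, positive; keep [1.25, 1.5]
s = 1.375 gives p = 0.091797, positive; keep [1.375, 1.5]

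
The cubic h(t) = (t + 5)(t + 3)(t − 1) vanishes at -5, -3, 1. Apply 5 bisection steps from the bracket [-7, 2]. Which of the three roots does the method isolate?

t = -2.5 gives h = -4.375, negative; keep [-2.5, 2]
t = -0.25 gives h = -16.328125, negative; keep [-0.25, 2]
t = 0.875 gives h = -2.845703, negative; keep [0.875, 2]
t = 1.4375 gives h = 12.4978, positive; keep [0.875, 1.4375]
t = 1.15625 gives h = 3.998, positive; keep [0.875, 1.15625]

1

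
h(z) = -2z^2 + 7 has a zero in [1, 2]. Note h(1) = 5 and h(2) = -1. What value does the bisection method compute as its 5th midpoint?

1.84375

midpoint 1.5: h = 2.5 > 0 → [1.5, 2]
midpoint 1.75: h = 0.875 > 0 → [1.75, 2]
midpoint 1.875: h = -0.03125 < 0 → [1.75, 1.875]
midpoint 1.8125: h = 0.4297 > 0 → [1.8125, 1.875]
midpoint 1.84375: h = 0.2012 > 0 → [1.84375, 1.875]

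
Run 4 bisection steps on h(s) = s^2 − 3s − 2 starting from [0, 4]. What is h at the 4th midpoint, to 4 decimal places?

midpoint 2: h = -4 < 0 → [2, 4]
midpoint 3: h = -2 < 0 → [3, 4]
midpoint 3.5: h = -0.25 < 0 → [3.5, 4]
midpoint 3.75: h = 0.8125 > 0 → [3.5, 3.75]

0.8125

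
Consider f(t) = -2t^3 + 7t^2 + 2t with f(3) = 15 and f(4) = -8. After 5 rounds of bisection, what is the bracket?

[3.75, 3.78125]

f(3.5) = 7 > 0, so the root lies in [3.5, 4]
f(3.75) = 0.46875 > 0, so the root lies in [3.75, 4]
f(3.875) = -3.511719 < 0, so the root lies in [3.75, 3.875]
f(3.8125) = -1.4595 < 0, so the root lies in [3.75, 3.8125]
f(3.78125) = -0.48 < 0, so the root lies in [3.75, 3.78125]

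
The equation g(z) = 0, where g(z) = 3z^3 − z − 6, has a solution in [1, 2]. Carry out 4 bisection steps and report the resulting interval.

midpoint 1.5: g = 2.625 > 0 → [1, 1.5]
midpoint 1.25: g = -1.390625 < 0 → [1.25, 1.5]
midpoint 1.375: g = 0.423828 > 0 → [1.25, 1.375]
midpoint 1.3125: g = -0.5295 < 0 → [1.3125, 1.375]

[1.3125, 1.375]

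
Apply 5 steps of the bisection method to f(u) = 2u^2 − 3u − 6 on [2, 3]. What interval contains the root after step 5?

m = 2.5, f(m) = -1 (−); new bracket [2.5, 3]
m = 2.75, f(m) = 0.875 (+); new bracket [2.5, 2.75]
m = 2.625, f(m) = -0.09375 (−); new bracket [2.625, 2.75]
m = 2.6875, f(m) = 0.3828 (+); new bracket [2.625, 2.6875]
m = 2.65625, f(m) = 0.1426 (+); new bracket [2.625, 2.65625]

[2.625, 2.65625]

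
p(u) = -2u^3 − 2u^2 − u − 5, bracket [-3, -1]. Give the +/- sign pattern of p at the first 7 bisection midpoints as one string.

+-+-+++

p(-2) = 5 > 0, so the root lies in [-2, -1]
p(-1.5) = -1.25 < 0, so the root lies in [-2, -1.5]
p(-1.75) = 1.34375 > 0, so the root lies in [-1.75, -1.5]
p(-1.625) = -0.0742 < 0, so the root lies in [-1.75, -1.625]
p(-1.6875) = 0.603 > 0, so the root lies in [-1.6875, -1.625]
p(-1.65625) = 0.2567 > 0, so the root lies in [-1.65625, -1.625]
p(-1.640625) = 0.0893 > 0, so the root lies in [-1.640625, -1.625]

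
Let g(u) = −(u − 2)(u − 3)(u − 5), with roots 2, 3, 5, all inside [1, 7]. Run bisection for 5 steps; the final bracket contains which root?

g(4) = 2 > 0, so the root lies in [4, 7]
g(5.5) = -4.375 < 0, so the root lies in [4, 5.5]
g(4.75) = 1.203125 > 0, so the root lies in [4.75, 5.5]
g(5.125) = -0.8301 < 0, so the root lies in [4.75, 5.125]
g(4.9375) = 0.3557 > 0, so the root lies in [4.9375, 5.125]

5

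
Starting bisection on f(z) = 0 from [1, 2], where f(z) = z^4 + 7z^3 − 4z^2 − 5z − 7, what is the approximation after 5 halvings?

z = 1.5 gives f = 5.1875, positive; keep [1, 1.5]
z = 1.25 gives f = -3.386719, negative; keep [1.25, 1.5]
z = 1.375 gives f = 0.334229, positive; keep [1.25, 1.375]
z = 1.3125 gives f = -1.6587, negative; keep [1.3125, 1.375]
z = 1.34375 gives f = -0.6965, negative; keep [1.34375, 1.375]

1.34375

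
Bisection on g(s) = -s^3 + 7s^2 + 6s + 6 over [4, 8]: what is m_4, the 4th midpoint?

7.75

g(6) = 78 > 0, so the root lies in [6, 8]
g(7) = 48 > 0, so the root lies in [7, 8]
g(7.5) = 22.875 > 0, so the root lies in [7.5, 8]
g(7.75) = 7.4531 > 0, so the root lies in [7.75, 8]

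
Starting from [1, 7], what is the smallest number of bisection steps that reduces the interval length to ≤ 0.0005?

14

Width after n steps is 6/2^n. Need 2^n ≥ 6/0.0005 = 12000.
2^13 = 8192 < 12000 ≤ 2^14 = 16384, so n = 14.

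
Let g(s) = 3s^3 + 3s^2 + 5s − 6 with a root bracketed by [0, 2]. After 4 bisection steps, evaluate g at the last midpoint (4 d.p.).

-0.9707

g(1) = 5 > 0, so the root lies in [0, 1]
g(0.5) = -2.375 < 0, so the root lies in [0.5, 1]
g(0.75) = 0.703125 > 0, so the root lies in [0.5, 0.75]
g(0.625) = -0.9707 < 0, so the root lies in [0.625, 0.75]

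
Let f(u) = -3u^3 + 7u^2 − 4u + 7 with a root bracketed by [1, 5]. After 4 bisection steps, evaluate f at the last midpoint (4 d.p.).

-0.7344

m = 3, f(m) = -23 (−); new bracket [1, 3]
m = 2, f(m) = 3 (+); new bracket [2, 3]
m = 2.5, f(m) = -6.125 (−); new bracket [2, 2.5]
m = 2.25, f(m) = -0.7344 (−); new bracket [2, 2.25]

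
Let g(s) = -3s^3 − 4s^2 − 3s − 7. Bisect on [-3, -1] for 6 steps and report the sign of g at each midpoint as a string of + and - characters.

+-++--

m = -2, g(m) = 7 (+); new bracket [-2, -1]
m = -1.5, g(m) = -1.375 (−); new bracket [-2, -1.5]
m = -1.75, g(m) = 2.078125 (+); new bracket [-1.75, -1.5]
m = -1.625, g(m) = 0.1855 (+); new bracket [-1.625, -1.5]
m = -1.5625, g(m) = -0.634 (−); new bracket [-1.625, -1.5625]
m = -1.59375, g(m) = -0.2343 (−); new bracket [-1.625, -1.59375]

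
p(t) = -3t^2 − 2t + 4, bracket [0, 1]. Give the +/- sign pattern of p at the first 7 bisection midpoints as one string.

++-++++

p(0.5) = 2.25 > 0, so the root lies in [0.5, 1]
p(0.75) = 0.8125 > 0, so the root lies in [0.75, 1]
p(0.875) = -0.046875 < 0, so the root lies in [0.75, 0.875]
p(0.8125) = 0.3945 > 0, so the root lies in [0.8125, 0.875]
p(0.84375) = 0.1768 > 0, so the root lies in [0.84375, 0.875]
p(0.859375) = 0.0657 > 0, so the root lies in [0.859375, 0.875]
p(0.8671875) = 0.0096 > 0, so the root lies in [0.8671875, 0.875]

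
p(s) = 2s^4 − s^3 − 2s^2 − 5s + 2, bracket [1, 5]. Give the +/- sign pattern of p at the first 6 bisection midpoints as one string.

++-+--

midpoint 3: p = 104 > 0 → [1, 3]
midpoint 2: p = 8 > 0 → [1, 2]
midpoint 1.5: p = -3.25 < 0 → [1.5, 2]
midpoint 1.75: p = 0.5234 > 0 → [1.5, 1.75]
midpoint 1.625: p = -1.7515 < 0 → [1.625, 1.75]
midpoint 1.6875: p = -0.7199 < 0 → [1.6875, 1.75]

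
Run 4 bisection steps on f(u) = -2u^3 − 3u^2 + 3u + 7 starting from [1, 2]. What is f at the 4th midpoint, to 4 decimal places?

-0.8276

f(1.5) = -2 < 0, so the root lies in [1, 1.5]
f(1.25) = 2.15625 > 0, so the root lies in [1.25, 1.5]
f(1.375) = 0.253906 > 0, so the root lies in [1.375, 1.5]
f(1.4375) = -0.8276 < 0, so the root lies in [1.375, 1.4375]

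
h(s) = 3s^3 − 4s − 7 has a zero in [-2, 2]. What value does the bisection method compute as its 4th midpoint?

s = 0 gives h = -7, negative; keep [0, 2]
s = 1 gives h = -8, negative; keep [1, 2]
s = 1.5 gives h = -2.875, negative; keep [1.5, 2]
s = 1.75 gives h = 2.0781, positive; keep [1.5, 1.75]

1.75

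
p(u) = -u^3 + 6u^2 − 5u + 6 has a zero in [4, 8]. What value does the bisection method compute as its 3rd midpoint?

p(6) = -24 < 0, so the root lies in [4, 6]
p(5) = 6 > 0, so the root lies in [5, 6]
p(5.5) = -6.375 < 0, so the root lies in [5, 5.5]

5.5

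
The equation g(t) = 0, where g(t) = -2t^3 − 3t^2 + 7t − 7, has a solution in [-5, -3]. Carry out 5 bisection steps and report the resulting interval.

g(-4) = 45 > 0, so the root lies in [-4, -3]
g(-3.5) = 17.5 > 0, so the root lies in [-3.5, -3]
g(-3.25) = 7.21875 > 0, so the root lies in [-3.25, -3]
g(-3.125) = 2.8633 > 0, so the root lies in [-3.125, -3]
g(-3.0625) = 0.8716 > 0, so the root lies in [-3.0625, -3]

[-3.0625, -3]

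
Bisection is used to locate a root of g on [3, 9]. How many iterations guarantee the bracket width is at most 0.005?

Width after n steps is 6/2^n. Need 2^n ≥ 6/0.005 = 1200.
2^10 = 1024 < 1200 ≤ 2^11 = 2048, so n = 11.

11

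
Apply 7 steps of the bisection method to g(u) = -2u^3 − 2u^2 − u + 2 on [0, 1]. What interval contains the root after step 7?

g(0.5) = 0.75 > 0, so the root lies in [0.5, 1]
g(0.75) = -0.71875 < 0, so the root lies in [0.5, 0.75]
g(0.625) = 0.105469 > 0, so the root lies in [0.625, 0.75]
g(0.6875) = -0.2827 < 0, so the root lies in [0.625, 0.6875]
g(0.65625) = -0.0828 < 0, so the root lies in [0.625, 0.65625]
g(0.640625) = 0.0127 > 0, so the root lies in [0.640625, 0.65625]
g(0.6484375) = -0.0347 < 0, so the root lies in [0.640625, 0.6484375]

[0.640625, 0.6484375]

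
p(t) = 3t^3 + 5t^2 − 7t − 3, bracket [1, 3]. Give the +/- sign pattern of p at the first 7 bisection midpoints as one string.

+++-++-

m = 2, p(m) = 27 (+); new bracket [1, 2]
m = 1.5, p(m) = 7.875 (+); new bracket [1, 1.5]
m = 1.25, p(m) = 1.921875 (+); new bracket [1, 1.25]
m = 1.125, p(m) = -0.2754 (−); new bracket [1.125, 1.25]
m = 1.1875, p(m) = 0.762 (+); new bracket [1.125, 1.1875]
m = 1.15625, p(m) = 0.2282 (+); new bracket [1.125, 1.15625]
m = 1.140625, p(m) = -0.0273 (−); new bracket [1.140625, 1.15625]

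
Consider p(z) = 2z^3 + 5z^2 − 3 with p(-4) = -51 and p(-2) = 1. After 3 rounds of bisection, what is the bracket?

p(-3) = -12 < 0, so the root lies in [-3, -2]
p(-2.5) = -3 < 0, so the root lies in [-2.5, -2]
p(-2.25) = -0.46875 < 0, so the root lies in [-2.25, -2]

[-2.25, -2]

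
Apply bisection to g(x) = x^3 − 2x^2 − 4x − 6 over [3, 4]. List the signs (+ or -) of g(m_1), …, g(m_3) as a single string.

-++

g(3.5) = -1.625 < 0, so the root lies in [3.5, 4]
g(3.75) = 3.609375 > 0, so the root lies in [3.5, 3.75]
g(3.625) = 0.853516 > 0, so the root lies in [3.5, 3.625]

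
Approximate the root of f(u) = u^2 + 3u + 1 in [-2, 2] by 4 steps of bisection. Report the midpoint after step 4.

-0.25

m = 0, f(m) = 1 (+); new bracket [-2, 0]
m = -1, f(m) = -1 (−); new bracket [-1, 0]
m = -0.5, f(m) = -0.25 (−); new bracket [-0.5, 0]
m = -0.25, f(m) = 0.3125 (+); new bracket [-0.5, -0.25]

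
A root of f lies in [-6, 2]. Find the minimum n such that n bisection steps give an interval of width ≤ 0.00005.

Width after n steps is 8/2^n. Need 2^n ≥ 8/0.00005 = 160000.
2^17 = 131072 < 160000 ≤ 2^18 = 262144, so n = 18.

18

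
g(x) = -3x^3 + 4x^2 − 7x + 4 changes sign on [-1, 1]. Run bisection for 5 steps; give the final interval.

[0.6875, 0.75]

g(0) = 4 > 0, so the root lies in [0, 1]
g(0.5) = 1.125 > 0, so the root lies in [0.5, 1]
g(0.75) = -0.265625 < 0, so the root lies in [0.5, 0.75]
g(0.625) = 0.4551 > 0, so the root lies in [0.625, 0.75]
g(0.6875) = 0.1033 > 0, so the root lies in [0.6875, 0.75]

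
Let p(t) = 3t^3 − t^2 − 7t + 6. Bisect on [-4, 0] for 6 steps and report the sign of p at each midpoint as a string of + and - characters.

midpoint -2: p = -8 < 0 → [-2, 0]
midpoint -1: p = 9 > 0 → [-2, -1]
midpoint -1.5: p = 4.125 > 0 → [-2, -1.5]
midpoint -1.75: p = -0.8906 < 0 → [-1.75, -1.5]
midpoint -1.625: p = 1.8613 > 0 → [-1.75, -1.625]
midpoint -1.6875: p = 0.5486 > 0 → [-1.75, -1.6875]

-++-++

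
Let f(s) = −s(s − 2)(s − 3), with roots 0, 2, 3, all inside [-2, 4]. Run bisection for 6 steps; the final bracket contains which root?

0

f(1) = -2 < 0, so the root lies in [-2, 1]
f(-0.5) = 4.375 > 0, so the root lies in [-0.5, 1]
f(0.25) = -1.203125 < 0, so the root lies in [-0.5, 0.25]
f(-0.125) = 0.8301 > 0, so the root lies in [-0.125, 0.25]
f(0.0625) = -0.3557 < 0, so the root lies in [-0.125, 0.0625]
f(-0.03125) = 0.1924 > 0, so the root lies in [-0.03125, 0.0625]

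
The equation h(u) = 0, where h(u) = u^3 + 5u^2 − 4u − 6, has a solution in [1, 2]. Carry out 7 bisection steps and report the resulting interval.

[1.3359375, 1.34375]

midpoint 1.5: h = 2.625 > 0 → [1, 1.5]
midpoint 1.25: h = -1.234375 < 0 → [1.25, 1.5]
midpoint 1.375: h = 0.552734 > 0 → [1.25, 1.375]
midpoint 1.3125: h = -0.3757 < 0 → [1.3125, 1.375]
midpoint 1.34375: h = 0.0797 > 0 → [1.3125, 1.34375]
midpoint 1.328125: h = -0.1502 < 0 → [1.328125, 1.34375]
midpoint 1.3359375: h = -0.0358 < 0 → [1.3359375, 1.34375]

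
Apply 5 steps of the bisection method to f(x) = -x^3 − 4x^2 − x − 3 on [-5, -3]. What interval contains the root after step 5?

f(-4) = 1 > 0, so the root lies in [-4, -3]
f(-3.5) = -5.625 < 0, so the root lies in [-4, -3.5]
f(-3.75) = -2.765625 < 0, so the root lies in [-4, -3.75]
f(-3.875) = -1.002 < 0, so the root lies in [-4, -3.875]
f(-3.9375) = -0.0315 < 0, so the root lies in [-4, -3.9375]

[-4, -3.9375]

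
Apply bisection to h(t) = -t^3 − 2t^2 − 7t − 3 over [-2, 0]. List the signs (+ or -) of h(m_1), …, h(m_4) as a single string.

++--

h(-1) = 3 > 0, so the root lies in [-1, 0]
h(-0.5) = 0.125 > 0, so the root lies in [-0.5, 0]
h(-0.25) = -1.359375 < 0, so the root lies in [-0.5, -0.25]
h(-0.375) = -0.6035 < 0, so the root lies in [-0.5, -0.375]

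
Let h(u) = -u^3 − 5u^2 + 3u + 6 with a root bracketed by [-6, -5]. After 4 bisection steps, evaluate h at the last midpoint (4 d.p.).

midpoint -5.5: h = 4.625 > 0 → [-5.5, -5]
midpoint -5.25: h = -2.859375 < 0 → [-5.5, -5.25]
midpoint -5.375: h = 0.708984 > 0 → [-5.375, -5.25]
midpoint -5.3125: h = -1.1179 < 0 → [-5.375, -5.3125]

-1.1179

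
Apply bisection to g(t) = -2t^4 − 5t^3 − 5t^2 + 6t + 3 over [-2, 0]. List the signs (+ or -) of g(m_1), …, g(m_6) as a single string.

midpoint -1: g = -5 < 0 → [-1, 0]
midpoint -0.5: g = -0.75 < 0 → [-0.5, 0]
midpoint -0.25: g = 1.257812 > 0 → [-0.5, -0.25]
midpoint -0.375: g = 0.271 > 0 → [-0.5, -0.375]
midpoint -0.4375: g = -0.2366 < 0 → [-0.4375, -0.375]
midpoint -0.40625: g = 0.0181 > 0 → [-0.4375, -0.40625]

--++-+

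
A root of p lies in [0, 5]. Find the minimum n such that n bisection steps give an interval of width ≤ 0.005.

Width after n steps is 5/2^n. Need 2^n ≥ 5/0.005 = 1000.
2^9 = 512 < 1000 ≤ 2^10 = 1024, so n = 10.

10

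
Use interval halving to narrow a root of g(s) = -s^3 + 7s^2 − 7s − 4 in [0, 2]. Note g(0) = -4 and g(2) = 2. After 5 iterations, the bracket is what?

[1.75, 1.8125]

g(1) = -5 < 0, so the root lies in [1, 2]
g(1.5) = -2.125 < 0, so the root lies in [1.5, 2]
g(1.75) = -0.171875 < 0, so the root lies in [1.75, 2]
g(1.875) = 0.8926 > 0, so the root lies in [1.75, 1.875]
g(1.8125) = 0.3542 > 0, so the root lies in [1.75, 1.8125]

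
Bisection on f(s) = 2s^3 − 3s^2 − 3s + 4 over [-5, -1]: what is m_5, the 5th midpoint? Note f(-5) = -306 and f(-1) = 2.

s = -3 gives f = -68, negative; keep [-3, -1]
s = -2 gives f = -18, negative; keep [-2, -1]
s = -1.5 gives f = -5, negative; keep [-1.5, -1]
s = -1.25 gives f = -0.8438, negative; keep [-1.25, -1]
s = -1.125 gives f = 0.7305, positive; keep [-1.25, -1.125]

-1.125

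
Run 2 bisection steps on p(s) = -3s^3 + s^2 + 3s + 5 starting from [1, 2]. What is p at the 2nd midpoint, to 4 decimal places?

p(1.5) = 1.625 > 0, so the root lies in [1.5, 2]
p(1.75) = -2.765625 < 0, so the root lies in [1.5, 1.75]

-2.7656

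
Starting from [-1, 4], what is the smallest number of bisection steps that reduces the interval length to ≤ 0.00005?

17

Width after n steps is 5/2^n. Need 2^n ≥ 5/0.00005 = 100000.
2^16 = 65536 < 100000 ≤ 2^17 = 131072, so n = 17.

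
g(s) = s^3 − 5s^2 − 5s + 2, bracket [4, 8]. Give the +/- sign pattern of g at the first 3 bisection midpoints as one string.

+--

midpoint 6: g = 8 > 0 → [4, 6]
midpoint 5: g = -23 < 0 → [5, 6]
midpoint 5.5: g = -10.375 < 0 → [5.5, 6]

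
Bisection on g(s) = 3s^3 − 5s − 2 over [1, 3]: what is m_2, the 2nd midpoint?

1.5

s = 2 gives g = 12, positive; keep [1, 2]
s = 1.5 gives g = 0.625, positive; keep [1, 1.5]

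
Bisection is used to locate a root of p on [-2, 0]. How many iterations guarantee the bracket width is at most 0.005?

Width after n steps is 2/2^n. Need 2^n ≥ 2/0.005 = 400.
2^8 = 256 < 400 ≤ 2^9 = 512, so n = 9.

9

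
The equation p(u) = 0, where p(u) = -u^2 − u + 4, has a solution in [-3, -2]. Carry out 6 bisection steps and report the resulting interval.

u = -2.5 gives p = 0.25, positive; keep [-3, -2.5]
u = -2.75 gives p = -0.8125, negative; keep [-2.75, -2.5]
u = -2.625 gives p = -0.265625, negative; keep [-2.625, -2.5]
u = -2.5625 gives p = -0.0039, negative; keep [-2.5625, -2.5]
u = -2.53125 gives p = 0.124, positive; keep [-2.5625, -2.53125]
u = -2.546875 gives p = 0.0603, positive; keep [-2.5625, -2.546875]

[-2.5625, -2.546875]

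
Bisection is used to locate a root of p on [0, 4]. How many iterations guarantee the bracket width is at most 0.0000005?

23

Width after n steps is 4/2^n. Need 2^n ≥ 4/0.0000005 = 8000000.
2^22 = 4194304 < 8000000 ≤ 2^23 = 8388608, so n = 23.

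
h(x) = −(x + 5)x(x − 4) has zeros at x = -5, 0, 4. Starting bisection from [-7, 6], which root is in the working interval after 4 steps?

-5

h(-0.5) = -10.125 < 0, so the root lies in [-7, -0.5]
h(-3.75) = -36.328125 < 0, so the root lies in [-7, -3.75]
h(-5.375) = 18.896484 > 0, so the root lies in [-5.375, -3.75]
h(-4.5625) = -17.0916 < 0, so the root lies in [-5.375, -4.5625]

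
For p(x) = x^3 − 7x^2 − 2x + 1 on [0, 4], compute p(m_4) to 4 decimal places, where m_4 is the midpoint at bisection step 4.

0.0781

midpoint 2: p = -23 < 0 → [0, 2]
midpoint 1: p = -7 < 0 → [0, 1]
midpoint 0.5: p = -1.625 < 0 → [0, 0.5]
midpoint 0.25: p = 0.0781 > 0 → [0.25, 0.5]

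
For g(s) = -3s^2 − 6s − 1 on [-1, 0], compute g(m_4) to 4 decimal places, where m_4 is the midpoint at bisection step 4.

s = -0.5 gives g = 1.25, positive; keep [-0.5, 0]
s = -0.25 gives g = 0.3125, positive; keep [-0.25, 0]
s = -0.125 gives g = -0.296875, negative; keep [-0.25, -0.125]
s = -0.1875 gives g = 0.0195, positive; keep [-0.1875, -0.125]

0.0195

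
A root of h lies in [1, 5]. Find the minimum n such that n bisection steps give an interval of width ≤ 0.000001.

Width after n steps is 4/2^n. Need 2^n ≥ 4/0.000001 = 4000000.
2^21 = 2097152 < 4000000 ≤ 2^22 = 4194304, so n = 22.

22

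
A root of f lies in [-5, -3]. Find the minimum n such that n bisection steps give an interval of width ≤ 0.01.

Width after n steps is 2/2^n. Need 2^n ≥ 2/0.01 = 200.
2^7 = 128 < 200 ≤ 2^8 = 256, so n = 8.

8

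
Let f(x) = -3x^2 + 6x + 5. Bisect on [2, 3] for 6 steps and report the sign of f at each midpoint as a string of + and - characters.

+-+---

f(2.5) = 1.25 > 0, so the root lies in [2.5, 3]
f(2.75) = -1.1875 < 0, so the root lies in [2.5, 2.75]
f(2.625) = 0.078125 > 0, so the root lies in [2.625, 2.75]
f(2.6875) = -0.543 < 0, so the root lies in [2.625, 2.6875]
f(2.65625) = -0.2295 < 0, so the root lies in [2.625, 2.65625]
f(2.640625) = -0.075 < 0, so the root lies in [2.625, 2.640625]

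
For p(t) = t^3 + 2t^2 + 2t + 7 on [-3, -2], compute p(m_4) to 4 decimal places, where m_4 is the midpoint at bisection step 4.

-0.4744

midpoint -2.5: p = -1.125 < 0 → [-2.5, -2]
midpoint -2.25: p = 1.234375 > 0 → [-2.5, -2.25]
midpoint -2.375: p = 0.134766 > 0 → [-2.5, -2.375]
midpoint -2.4375: p = -0.4744 < 0 → [-2.4375, -2.375]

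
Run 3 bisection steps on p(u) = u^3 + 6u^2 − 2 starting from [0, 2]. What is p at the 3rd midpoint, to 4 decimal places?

1.7969

midpoint 1: p = 5 > 0 → [0, 1]
midpoint 0.5: p = -0.375 < 0 → [0.5, 1]
midpoint 0.75: p = 1.796875 > 0 → [0.5, 0.75]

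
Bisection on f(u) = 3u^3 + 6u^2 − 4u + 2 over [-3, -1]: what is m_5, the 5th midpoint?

-2.5625

u = -2 gives f = 10, positive; keep [-3, -2]
u = -2.5 gives f = 2.625, positive; keep [-3, -2.5]
u = -2.75 gives f = -4.015625, negative; keep [-2.75, -2.5]
u = -2.625 gives f = -0.4199, negative; keep [-2.625, -2.5]
u = -2.5625 gives f = 1.1692, positive; keep [-2.625, -2.5625]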